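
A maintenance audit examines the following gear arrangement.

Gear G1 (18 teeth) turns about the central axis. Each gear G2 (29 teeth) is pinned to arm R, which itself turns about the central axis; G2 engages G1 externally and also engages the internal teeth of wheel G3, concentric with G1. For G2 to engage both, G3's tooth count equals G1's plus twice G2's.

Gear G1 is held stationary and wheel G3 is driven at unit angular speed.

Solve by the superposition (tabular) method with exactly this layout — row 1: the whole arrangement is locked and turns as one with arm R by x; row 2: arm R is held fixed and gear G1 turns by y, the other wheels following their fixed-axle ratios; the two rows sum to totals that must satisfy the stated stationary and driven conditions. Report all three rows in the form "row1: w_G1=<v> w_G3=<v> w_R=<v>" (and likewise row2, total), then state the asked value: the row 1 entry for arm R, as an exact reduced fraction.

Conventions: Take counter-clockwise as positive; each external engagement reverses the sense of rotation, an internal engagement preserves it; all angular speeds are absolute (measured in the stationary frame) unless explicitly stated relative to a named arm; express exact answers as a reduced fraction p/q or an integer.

row1: w_G1=38/47 w_G3=38/47 w_R=38/47
row2: w_G1=-38/47 w_G3=9/47 w_R=0
total: w_G1=0 w_G3=1 w_R=38/47
asked value: 38/47

class = planetary set [G3 = 18+2·29 = 76; Willis about the carrier]
row 1 — lock + rotate with arm: ω_sun = ω_ring = ω_arm = x
row 2: sun turns y, ring = −(18/76)·y, arm 0
boundary: total ω_sun = x + y = 0 and total ω_ring = x − (18/76)·y = 1  ⇒  y = -38/47, x = 38/47
row 2 ring = −(18/76)·(-38/47) = 9/47
totals (row 1 + row 2): sun 38/47 + (-38/47) = 0, ring 38/47 + 9/47 = 1, arm 38/47 + 0 = 38/47
asked cell (row1, arm) = 38/47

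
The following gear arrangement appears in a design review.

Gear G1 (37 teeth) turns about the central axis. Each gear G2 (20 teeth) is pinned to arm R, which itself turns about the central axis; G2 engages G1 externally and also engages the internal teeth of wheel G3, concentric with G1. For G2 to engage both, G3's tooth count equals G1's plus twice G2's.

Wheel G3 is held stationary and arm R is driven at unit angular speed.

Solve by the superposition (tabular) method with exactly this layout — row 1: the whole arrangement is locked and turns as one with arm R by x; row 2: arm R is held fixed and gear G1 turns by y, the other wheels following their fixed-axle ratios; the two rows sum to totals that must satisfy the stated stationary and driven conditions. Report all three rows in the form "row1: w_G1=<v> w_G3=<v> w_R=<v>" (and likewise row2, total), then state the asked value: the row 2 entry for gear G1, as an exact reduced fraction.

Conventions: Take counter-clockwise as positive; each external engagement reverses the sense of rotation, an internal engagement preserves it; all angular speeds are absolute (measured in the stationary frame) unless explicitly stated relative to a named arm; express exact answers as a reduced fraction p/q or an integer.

row1: w_G1=1 w_G3=1 w_R=1
row2: w_G1=77/37 w_G3=-1 w_R=0
total: w_G1=114/37 w_G3=0 w_R=1
asked value: 77/37

recognized (axles ride arm R): planetary set, 37/20/77 teeth
superposition row 1 [locked train]: every member turns x
superposition row 2 [arm held]: sun y, ring −(37/77)·y, arm 0
boundary: total ω_ring = x − (37/77)·y = 0 and total ω_arm = x = 1  ⇒  y = 77/37, x = 1
row 2 ring = −(37/77)·77/37 = -1
totals (row 1 + row 2): sun 1 + 77/37 = 114/37, ring 1 + (-1) = 0, arm 1 + 0 = 1
asked cell (row2, sun) = 77/37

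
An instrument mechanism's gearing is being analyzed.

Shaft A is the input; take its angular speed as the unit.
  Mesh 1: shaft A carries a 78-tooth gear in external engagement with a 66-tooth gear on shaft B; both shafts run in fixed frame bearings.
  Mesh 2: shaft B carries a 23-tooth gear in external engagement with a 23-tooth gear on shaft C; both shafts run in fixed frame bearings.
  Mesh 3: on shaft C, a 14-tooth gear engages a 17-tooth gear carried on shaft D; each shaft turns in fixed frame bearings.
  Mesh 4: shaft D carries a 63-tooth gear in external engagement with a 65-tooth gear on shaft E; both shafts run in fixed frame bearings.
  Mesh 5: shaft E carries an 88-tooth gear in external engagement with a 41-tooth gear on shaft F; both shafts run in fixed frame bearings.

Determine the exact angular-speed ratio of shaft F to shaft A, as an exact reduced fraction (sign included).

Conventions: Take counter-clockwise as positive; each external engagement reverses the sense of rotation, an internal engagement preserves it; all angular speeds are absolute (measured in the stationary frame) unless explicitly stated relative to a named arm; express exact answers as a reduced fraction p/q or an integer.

-7056/3485

class = fixed-axis compound train [5 meshes; 5 ratios multiply, 5 sense flips]
mesh 1 [78T→66T]: running ratio 13/11, sense −
mesh 2 [23T→23T]: running ratio 13/11, sense +
mesh 3 [14T→17T]: running ratio 182/187, sense −
mesh 4 [63T→65T]: running ratio 882/935, sense +
mesh 5 [88T→41T]: running ratio 7056/3485, sense −
ω_out/ω_in = -7056/3485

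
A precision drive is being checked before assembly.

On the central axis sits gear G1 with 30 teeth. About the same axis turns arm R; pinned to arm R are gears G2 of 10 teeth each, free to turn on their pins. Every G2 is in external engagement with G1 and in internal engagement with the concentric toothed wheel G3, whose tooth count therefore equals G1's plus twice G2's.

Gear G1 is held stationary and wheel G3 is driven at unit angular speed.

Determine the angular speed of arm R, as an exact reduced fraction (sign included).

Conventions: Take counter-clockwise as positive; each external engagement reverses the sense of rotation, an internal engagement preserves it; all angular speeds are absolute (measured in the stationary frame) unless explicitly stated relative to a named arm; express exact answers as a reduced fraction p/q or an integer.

5/8

recognized (axles ride arm R): planetary set, 30/10/50 teeth
ring teeth: 30 + 2·10 = 50
30(ω_sun−ω_arm) = −50(ω_ring−ω_arm),  ω_sun = 0, ω_ring = 1
30(0−ω_arm) = −50(1−ω_arm)  ⇒  80·ω_arm = 50  ⇒  ω_arm = 5/8
exact speed ratio = 5/8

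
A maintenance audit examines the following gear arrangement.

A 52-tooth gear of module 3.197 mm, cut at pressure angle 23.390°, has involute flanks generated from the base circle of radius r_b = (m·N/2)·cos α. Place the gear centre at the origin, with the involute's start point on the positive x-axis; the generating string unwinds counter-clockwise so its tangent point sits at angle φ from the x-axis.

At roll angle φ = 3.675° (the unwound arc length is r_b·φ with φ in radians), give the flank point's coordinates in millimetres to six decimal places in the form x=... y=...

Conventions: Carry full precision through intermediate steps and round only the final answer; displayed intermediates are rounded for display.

single-mesh involute tooth geometry (52T wheel at module 3.197)
pitch radius r_p = m·N/2 = 3.197·52/2 = 83.122000
base radius r_b = r_p·cos α = 83.122000·cos 23.390° = 76.291360
roll angle φ = 3.675° = 0.06414085 rad
x = r_b·(cos φ + φ·sin φ) = 76.448132
y = r_b·(sin φ − φ·cos φ) = 0.006708

x=76.448132 y=0.006708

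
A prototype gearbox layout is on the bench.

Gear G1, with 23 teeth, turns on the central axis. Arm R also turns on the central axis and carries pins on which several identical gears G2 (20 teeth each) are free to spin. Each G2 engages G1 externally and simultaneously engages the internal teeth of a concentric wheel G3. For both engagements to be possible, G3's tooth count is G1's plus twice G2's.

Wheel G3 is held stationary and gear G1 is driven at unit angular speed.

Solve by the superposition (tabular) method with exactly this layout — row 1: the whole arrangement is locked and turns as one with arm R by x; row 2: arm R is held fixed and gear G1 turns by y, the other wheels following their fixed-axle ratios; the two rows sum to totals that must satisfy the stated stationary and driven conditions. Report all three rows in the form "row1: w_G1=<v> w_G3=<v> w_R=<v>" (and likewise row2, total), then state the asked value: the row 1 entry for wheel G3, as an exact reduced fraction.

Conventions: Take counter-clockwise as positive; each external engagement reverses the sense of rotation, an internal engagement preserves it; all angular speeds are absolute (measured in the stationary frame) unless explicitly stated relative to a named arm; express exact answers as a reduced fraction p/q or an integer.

row1: w_G1=23/86 w_G3=23/86 w_R=23/86
row2: w_G1=63/86 w_G3=-23/86 w_R=0
total: w_G1=1 w_G3=0 w_R=23/86
asked value: 23/86

planetary set (23T centre, 20T on arm, 63T internal) — Willis relation
row 1 (train locked, turned with arm): all members turn x
row 2: sun turns y, ring = −(23/63)·y, arm 0
boundary: total ω_ring = x − (23/63)·y = 0 and total ω_sun = x + y = 1  ⇒  y = 63/86, x = 23/86
row 2 ring = −(23/63)·63/86 = -23/86
totals (row 1 + row 2): sun 23/86 + 63/86 = 1, ring 23/86 + (-23/86) = 0, arm 23/86 + 0 = 23/86
asked cell (row1, ring) = 23/86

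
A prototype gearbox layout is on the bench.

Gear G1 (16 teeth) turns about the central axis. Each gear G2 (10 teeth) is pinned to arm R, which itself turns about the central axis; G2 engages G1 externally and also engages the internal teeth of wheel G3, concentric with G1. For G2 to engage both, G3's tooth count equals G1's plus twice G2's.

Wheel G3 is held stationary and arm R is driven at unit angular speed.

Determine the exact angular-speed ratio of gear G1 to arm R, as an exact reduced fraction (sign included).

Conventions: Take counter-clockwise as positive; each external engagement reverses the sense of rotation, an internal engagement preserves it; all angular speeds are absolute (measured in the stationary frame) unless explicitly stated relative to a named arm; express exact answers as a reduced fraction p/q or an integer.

13/4

class = planetary set [G3 = 16+2·10 = 36; Willis about the carrier]
ring teeth: 16 + 2·10 = 36
16(ω_sun−ω_arm) = −36(ω_ring−ω_arm),  ω_ring = 0, ω_arm = 1
ω_sun = 1 − (36/16)(0−1) = 13/4
ω_out/ω_in = 13/4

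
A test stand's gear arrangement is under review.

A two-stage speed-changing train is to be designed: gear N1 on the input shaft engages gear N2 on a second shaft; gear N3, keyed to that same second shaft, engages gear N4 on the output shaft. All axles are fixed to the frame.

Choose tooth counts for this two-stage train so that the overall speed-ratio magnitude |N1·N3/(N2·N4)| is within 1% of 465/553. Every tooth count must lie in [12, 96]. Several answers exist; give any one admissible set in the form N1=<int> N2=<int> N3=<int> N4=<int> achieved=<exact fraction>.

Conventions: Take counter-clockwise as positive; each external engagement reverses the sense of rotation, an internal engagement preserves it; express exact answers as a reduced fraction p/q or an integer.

2-stage fixed-axis compound train for ratio 465/553
target = 465/553 in lowest terms: an exact hit needs N1·N3 = k·465 and N2·N4 = k·553 for one integer k, every count in [12, 96]; additionally prefer no 1:1 stage (N1 ≠ N2, N3 ≠ N4)
k = 1: no 1:1-free in-range split of k·465 and k·553 into factor pairs; take k = 2
k = 2: N1·N3 = 930 = 15·62, N2·N4 = 1106 = 14·79
achieved = 15·62/(14·79) = 465/553; |achieved − target| = 0 ≤ 93/11060 ✓

N1=15 N2=14 N3=62 N4=79 achieved=465/553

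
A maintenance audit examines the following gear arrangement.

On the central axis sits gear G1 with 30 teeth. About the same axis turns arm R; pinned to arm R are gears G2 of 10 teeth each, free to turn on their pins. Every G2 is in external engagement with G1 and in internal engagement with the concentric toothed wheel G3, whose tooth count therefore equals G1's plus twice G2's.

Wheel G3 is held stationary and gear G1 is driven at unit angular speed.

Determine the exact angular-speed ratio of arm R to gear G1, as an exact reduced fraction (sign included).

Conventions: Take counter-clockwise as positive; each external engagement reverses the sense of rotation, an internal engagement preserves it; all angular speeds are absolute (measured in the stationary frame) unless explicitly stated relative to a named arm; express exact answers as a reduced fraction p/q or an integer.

3/8

topology: planetary set — G1 30T / G2 10T / G3 50T, arm = carrier (Willis)
ring teeth: 30 + 2·10 = 50
30(ω_sun−ω_arm) = −50(ω_ring−ω_arm),  ω_ring = 0, ω_sun = 1
30(1−ω_arm) = −50(0−ω_arm)  ⇒  80·ω_arm = 30  ⇒  ω_arm = 3/8
ω_out/ω_in = 3/8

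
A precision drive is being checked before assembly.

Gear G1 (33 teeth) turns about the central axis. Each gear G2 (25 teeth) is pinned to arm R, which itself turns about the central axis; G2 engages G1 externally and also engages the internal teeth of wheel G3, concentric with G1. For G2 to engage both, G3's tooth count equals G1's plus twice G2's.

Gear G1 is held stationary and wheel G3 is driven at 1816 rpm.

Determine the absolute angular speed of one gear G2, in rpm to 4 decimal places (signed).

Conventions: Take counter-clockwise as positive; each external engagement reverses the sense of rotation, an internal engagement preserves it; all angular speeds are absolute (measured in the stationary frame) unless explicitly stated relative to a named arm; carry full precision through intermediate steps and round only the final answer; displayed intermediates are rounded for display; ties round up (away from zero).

planetary set (33T centre, 25T on arm, 83T internal) — Willis relation
normalise by the input: solve with ω_ring = 1, then scale by 1816 rpm
ring teeth: 33 + 2·25 = 83
33(ω_sun−ω_arm) = −83(ω_ring−ω_arm),  ω_sun = 0, ω_ring = 1
33(0−ω_arm) = −83(1−ω_arm)  ⇒  116·ω_arm = 83  ⇒  ω_arm = 83/116
sun–planet mesh: 33·(0−83/116) = −25·(ω_p−ω_arm)  ⇒  ω_p−ω_arm = 2739/2900
ω_p = 83/116 + 2739/2900 = 83/50
scale: ω_p = 83/50 × 1816 rpm = +3014.5600 rpm

+3014.5600 rpm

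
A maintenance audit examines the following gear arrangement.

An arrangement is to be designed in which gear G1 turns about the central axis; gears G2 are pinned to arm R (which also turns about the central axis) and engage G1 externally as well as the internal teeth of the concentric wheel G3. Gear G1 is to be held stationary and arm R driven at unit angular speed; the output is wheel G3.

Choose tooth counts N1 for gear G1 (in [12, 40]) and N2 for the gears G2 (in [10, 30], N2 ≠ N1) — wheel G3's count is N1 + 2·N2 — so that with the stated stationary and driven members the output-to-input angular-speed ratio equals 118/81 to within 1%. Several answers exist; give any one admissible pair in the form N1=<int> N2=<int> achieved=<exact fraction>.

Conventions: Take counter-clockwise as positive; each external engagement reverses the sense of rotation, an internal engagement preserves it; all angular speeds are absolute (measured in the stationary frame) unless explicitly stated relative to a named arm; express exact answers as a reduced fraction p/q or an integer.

planetary set to be sized for 118/81 (Willis relation)
Willis with ω_sun = 0: ω_ring/ω_arm = (N1+N3)/N3; set equal to 118/81  ⇒  N3/N1 = 1/(118/81 − 1) = 81/37
N3 = N1 + 2·N2  ⇒  N2/N1 = (N3/N1 − 1)/2 = (81/37 − 1)/2 = 22/37
smallest multiple with N1 ≥ 12 and N2 ≥ 10: k = 1  ⇒  N1 = 1·37 = 37, N2 = 1·22 = 22 (N1 ≤ 40, N2 ≤ 30, N2 ≠ N1 ✓), N3 = 37 + 2·22 = 81
check: (N1+N3)/N3 with N1 = 37, N3 = 81 gives 118/81; |achieved − target| = 0 ≤ 59/4050 ✓

N1=37 N2=22 achieved=118/81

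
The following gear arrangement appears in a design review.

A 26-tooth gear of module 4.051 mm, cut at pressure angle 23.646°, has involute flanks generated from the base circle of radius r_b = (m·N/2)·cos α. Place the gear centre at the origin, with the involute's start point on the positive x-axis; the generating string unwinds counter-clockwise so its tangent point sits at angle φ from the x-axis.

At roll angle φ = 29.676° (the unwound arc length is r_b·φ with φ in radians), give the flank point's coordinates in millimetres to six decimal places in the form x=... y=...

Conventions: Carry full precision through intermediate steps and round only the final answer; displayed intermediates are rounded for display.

single-mesh involute tooth geometry (26T wheel at module 4.051)
pitch radius r_p = m·N/2 = 4.051·26/2 = 52.663000
base radius r_b = r_p·cos α = 52.663000·cos 23.646° = 48.241468
roll angle φ = 29.676° = 0.51794391 rad
x = r_b·(cos φ + φ·sin φ) = 54.284691
y = r_b·(sin φ − φ·cos φ) = 2.174963

x=54.284691 y=2.174963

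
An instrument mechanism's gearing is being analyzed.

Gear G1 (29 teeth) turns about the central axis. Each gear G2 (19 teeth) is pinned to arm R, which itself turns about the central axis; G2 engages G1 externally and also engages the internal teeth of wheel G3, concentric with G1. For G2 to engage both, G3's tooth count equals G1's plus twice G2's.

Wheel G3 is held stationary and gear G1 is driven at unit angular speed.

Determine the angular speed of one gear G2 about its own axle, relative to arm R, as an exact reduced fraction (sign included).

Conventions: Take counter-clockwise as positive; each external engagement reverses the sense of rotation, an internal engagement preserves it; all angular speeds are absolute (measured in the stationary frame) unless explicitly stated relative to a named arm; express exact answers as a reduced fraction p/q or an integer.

-1943/1824

topology: planetary set — G1 29T / G2 19T / G3 67T, arm = carrier (Willis)
ring teeth: 29 + 2·19 = 67
29(ω_sun−ω_arm) = −67(ω_ring−ω_arm),  ω_ring = 0, ω_sun = 1
29(1−ω_arm) = −67(0−ω_arm)  ⇒  96·ω_arm = 29  ⇒  ω_arm = 29/96
sun–planet mesh: 29·(1−29/96) = −19·(ω_p−ω_arm)  ⇒  ω_p−ω_arm = -1943/1824
exact speed ratio = -1943/1824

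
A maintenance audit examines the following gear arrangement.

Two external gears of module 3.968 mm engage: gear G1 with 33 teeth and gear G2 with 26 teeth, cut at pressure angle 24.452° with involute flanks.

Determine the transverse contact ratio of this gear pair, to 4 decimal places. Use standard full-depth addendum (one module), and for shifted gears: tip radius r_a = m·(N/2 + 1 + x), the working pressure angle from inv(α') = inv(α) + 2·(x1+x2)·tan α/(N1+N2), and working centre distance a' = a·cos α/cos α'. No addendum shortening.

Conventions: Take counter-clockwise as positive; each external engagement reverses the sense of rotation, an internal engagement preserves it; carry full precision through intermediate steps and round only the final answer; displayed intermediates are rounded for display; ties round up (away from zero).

1.4860

class = single-mesh tooth geometry [involute pair 33T × 26T, m = 3.968]
base radii: r_b1 = 59.599709, r_b2 = 46.957347
tip radii: r_a1 = 69.440000, r_a2 = 55.552000
no profile shift: α' = α, a' = a
action lengths: √(r_a1²−r_b1²) = 35.634088, √(r_a2²−r_b2²) = 29.682188
base pitch p_b = π·m·cos α = 11.347758
CR = (35.634088 + 29.682188 − 117.056000·sin 24.45200°)/11.347758 = 1.486038
contact ratio ≈ 1.4860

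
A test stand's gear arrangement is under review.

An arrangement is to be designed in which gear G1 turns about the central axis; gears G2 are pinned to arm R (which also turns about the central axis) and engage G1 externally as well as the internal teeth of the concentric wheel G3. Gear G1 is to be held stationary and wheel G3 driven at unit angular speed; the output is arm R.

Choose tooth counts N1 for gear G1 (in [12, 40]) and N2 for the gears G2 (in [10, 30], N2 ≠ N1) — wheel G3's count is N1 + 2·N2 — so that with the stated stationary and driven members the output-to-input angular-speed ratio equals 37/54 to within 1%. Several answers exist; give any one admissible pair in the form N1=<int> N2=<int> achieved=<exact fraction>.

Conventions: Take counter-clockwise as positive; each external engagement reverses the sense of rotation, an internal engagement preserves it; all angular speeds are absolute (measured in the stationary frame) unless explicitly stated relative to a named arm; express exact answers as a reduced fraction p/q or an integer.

N1=17 N2=10 achieved=37/54

class = planetary set [ratio 37/54 wanted; Willis about the carrier]
Willis with ω_sun = 0: ω_arm/ω_ring = N3/(N1+N3); set equal to 37/54  ⇒  N3/N1 = (37/54)/(1 − 37/54) = 37/17
N3 = N1 + 2·N2  ⇒  N2/N1 = (N3/N1 − 1)/2 = (37/17 − 1)/2 = 10/17
smallest multiple with N1 ≥ 12 and N2 ≥ 10: k = 1  ⇒  N1 = 1·17 = 17, N2 = 1·10 = 10 (N1 ≤ 40, N2 ≤ 30, N2 ≠ N1 ✓), N3 = 17 + 2·10 = 37
check: N3/(N1+N3) with N1 = 17, N3 = 37 gives 37/54; |achieved − target| = 0 ≤ 37/5400 ✓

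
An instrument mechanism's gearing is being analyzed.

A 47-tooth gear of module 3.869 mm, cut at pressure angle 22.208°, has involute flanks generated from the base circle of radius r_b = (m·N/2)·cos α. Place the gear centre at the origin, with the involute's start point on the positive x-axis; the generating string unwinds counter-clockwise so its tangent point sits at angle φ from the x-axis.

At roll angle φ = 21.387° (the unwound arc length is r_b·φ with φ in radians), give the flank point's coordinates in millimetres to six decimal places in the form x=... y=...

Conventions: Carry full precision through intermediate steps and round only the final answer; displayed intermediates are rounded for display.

single-mesh involute tooth geometry (47T wheel at module 3.869)
pitch radius r_p = m·N/2 = 3.869·47/2 = 90.921500
base radius r_b = r_p·cos α = 90.921500·cos 22.208° = 84.176745
roll angle φ = 21.387° = 0.37327357 rad
x = r_b·(cos φ + φ·sin φ) = 89.838353
y = r_b·(sin φ − φ·cos φ) = 1.439095

x=89.838353 y=1.439095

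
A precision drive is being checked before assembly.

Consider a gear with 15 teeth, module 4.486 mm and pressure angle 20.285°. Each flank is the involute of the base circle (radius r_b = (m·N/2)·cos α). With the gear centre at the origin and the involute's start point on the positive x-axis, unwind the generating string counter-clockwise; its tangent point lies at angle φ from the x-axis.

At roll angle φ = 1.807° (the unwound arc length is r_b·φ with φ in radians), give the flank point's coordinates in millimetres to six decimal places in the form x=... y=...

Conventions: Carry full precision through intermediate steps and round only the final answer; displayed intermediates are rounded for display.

class = single-mesh tooth geometry [base-circle involute, m = 4.486, 15T]
pitch radius r_p = m·N/2 = 4.486·15/2 = 33.645000
base radius r_b = r_p·cos α = 33.645000·cos 20.285° = 31.558328
roll angle φ = 1.807° = 0.03153810 rad
x = r_b·(cos φ + φ·sin φ) = 31.574019
y = r_b·(sin φ − φ·cos φ) = 0.000330

x=31.574019 y=0.000330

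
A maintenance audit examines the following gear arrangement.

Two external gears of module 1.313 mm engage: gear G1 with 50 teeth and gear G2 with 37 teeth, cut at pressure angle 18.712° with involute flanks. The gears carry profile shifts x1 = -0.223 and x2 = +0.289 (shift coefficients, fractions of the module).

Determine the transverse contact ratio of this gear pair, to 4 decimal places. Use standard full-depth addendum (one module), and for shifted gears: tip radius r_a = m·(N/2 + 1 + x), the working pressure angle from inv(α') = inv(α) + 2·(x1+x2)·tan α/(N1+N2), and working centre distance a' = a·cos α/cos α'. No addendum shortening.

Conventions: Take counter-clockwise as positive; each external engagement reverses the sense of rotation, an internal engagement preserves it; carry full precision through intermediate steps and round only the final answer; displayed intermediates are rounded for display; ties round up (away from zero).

1.7562

single-mesh involute tooth geometry (50T engaging 37T at module 1.313)
base radii: r_b1 = 31.089973, r_b2 = 23.006580
tip radii: r_a1 = 33.845201, r_a2 = 25.982957
inv(α') = inv(18.712°) + 2·(-0.223+0.289)·tan α/(50+37) = 0.01264268  ⇒  α' = 18.96495°
a' = a·cos α / cos α' = 57.1155·cos 18.712°/cos 18.96495° = 57.201596
action lengths: √(r_a1²−r_b1²) = 13.375771, √(r_a2²−r_b2²) = 12.075237
base pitch p_b = π·m·cos α = 3.906881
CR = (13.375771 + 12.075237 − 57.201596·sin 18.96495°)/3.906881 = 1.756151
contact ratio ≈ 1.7562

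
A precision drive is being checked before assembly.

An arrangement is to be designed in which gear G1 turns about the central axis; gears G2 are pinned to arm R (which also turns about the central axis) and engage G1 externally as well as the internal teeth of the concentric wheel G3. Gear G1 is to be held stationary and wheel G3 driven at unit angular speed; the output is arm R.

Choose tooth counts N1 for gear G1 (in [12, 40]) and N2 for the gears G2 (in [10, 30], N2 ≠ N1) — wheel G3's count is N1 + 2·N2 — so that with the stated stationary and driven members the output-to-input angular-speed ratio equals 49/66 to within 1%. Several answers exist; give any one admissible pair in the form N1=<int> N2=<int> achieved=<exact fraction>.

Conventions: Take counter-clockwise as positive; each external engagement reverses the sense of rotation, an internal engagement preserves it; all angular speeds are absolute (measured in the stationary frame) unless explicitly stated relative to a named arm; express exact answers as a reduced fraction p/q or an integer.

topology: planetary set — design target 49/66, arm = carrier (Willis)
Willis with ω_sun = 0: ω_arm/ω_ring = N3/(N1+N3); set equal to 49/66  ⇒  N3/N1 = (49/66)/(1 − 49/66) = 49/17
N3 = N1 + 2·N2  ⇒  N2/N1 = (N3/N1 − 1)/2 = (49/17 − 1)/2 = 16/17
smallest multiple with N1 ≥ 12 and N2 ≥ 10: k = 1  ⇒  N1 = 1·17 = 17, N2 = 1·16 = 16 (N1 ≤ 40, N2 ≤ 30, N2 ≠ N1 ✓), N3 = 17 + 2·16 = 49
check: N3/(N1+N3) with N1 = 17, N3 = 49 gives 49/66; |achieved − target| = 0 ≤ 49/6600 ✓

N1=17 N2=16 achieved=49/66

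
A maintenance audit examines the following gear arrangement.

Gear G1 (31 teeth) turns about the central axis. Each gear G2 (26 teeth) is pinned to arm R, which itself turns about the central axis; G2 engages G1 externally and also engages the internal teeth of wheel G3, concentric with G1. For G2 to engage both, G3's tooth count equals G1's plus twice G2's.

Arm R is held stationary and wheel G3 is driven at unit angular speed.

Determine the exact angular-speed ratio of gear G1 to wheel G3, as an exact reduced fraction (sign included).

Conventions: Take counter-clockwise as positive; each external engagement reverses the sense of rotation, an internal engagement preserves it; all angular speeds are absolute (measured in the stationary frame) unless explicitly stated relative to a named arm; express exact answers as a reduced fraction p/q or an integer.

-83/31

recognized (axles ride arm R): planetary set, 31/26/83 teeth
ring teeth: 31 + 2·26 = 83
31(ω_sun−ω_arm) = −83(ω_ring−ω_arm),  ω_arm = 0, ω_ring = 1
ω_sun = 0 − (83/31)(1−0) = -83/31
ω_out/ω_in = -83/31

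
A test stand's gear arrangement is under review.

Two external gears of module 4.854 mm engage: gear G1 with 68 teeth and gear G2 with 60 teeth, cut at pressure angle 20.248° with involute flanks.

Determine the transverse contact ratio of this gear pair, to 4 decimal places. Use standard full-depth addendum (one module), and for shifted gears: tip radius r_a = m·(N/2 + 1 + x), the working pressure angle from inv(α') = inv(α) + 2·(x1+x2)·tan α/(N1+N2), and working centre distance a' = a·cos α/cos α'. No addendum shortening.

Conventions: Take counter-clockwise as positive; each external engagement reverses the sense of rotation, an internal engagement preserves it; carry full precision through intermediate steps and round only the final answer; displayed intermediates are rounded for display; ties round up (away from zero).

1.7799

class = single-mesh tooth geometry [involute pair 68T × 60T, m = 4.854]
base radii: r_b1 = 154.837339, r_b2 = 136.621182
tip radii: r_a1 = 169.890000, r_a2 = 150.474000
no profile shift: α' = α, a' = a
action lengths: √(r_a1²−r_b1²) = 69.914308, √(r_a2²−r_b2²) = 63.064074
base pitch p_b = π·m·cos α = 14.306937
CR = (69.914308 + 63.064074 − 310.656000·sin 20.24800°)/14.306937 = 1.779921
contact ratio ≈ 1.7799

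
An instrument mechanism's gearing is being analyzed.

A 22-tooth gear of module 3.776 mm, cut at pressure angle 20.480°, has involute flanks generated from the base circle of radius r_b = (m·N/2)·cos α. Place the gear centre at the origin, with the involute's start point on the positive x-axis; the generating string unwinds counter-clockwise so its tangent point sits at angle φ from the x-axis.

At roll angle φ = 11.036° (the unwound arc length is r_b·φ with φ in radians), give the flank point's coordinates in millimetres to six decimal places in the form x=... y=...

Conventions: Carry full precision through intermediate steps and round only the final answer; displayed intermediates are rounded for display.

recognized (one wheel, involute flank): single-mesh tooth geometry, m = 3.776, N = 22
pitch radius r_p = m·N/2 = 3.776·22/2 = 41.536000
base radius r_b = r_p·cos α = 41.536000·cos 20.480° = 38.910691
roll angle φ = 11.036° = 0.19261454 rad
x = r_b·(cos φ + φ·sin φ) = 39.625811
y = r_b·(sin φ − φ·cos φ) = 0.092343

x=39.625811 y=0.092343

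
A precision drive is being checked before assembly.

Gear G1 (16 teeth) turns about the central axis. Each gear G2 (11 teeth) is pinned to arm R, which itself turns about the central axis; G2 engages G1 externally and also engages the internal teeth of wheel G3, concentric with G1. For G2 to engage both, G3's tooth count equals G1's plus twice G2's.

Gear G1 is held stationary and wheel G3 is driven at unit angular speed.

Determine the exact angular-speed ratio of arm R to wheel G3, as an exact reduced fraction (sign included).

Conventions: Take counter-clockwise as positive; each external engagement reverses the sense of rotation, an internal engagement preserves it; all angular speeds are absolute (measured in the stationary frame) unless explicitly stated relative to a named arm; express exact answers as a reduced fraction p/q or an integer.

topology: planetary set — G1 16T / G2 11T / G3 38T, arm = carrier (Willis)
ring teeth: 16 + 2·11 = 38
16(ω_sun−ω_arm) = −38(ω_ring−ω_arm),  ω_sun = 0, ω_ring = 1
16(0−ω_arm) = −38(1−ω_arm)  ⇒  54·ω_arm = 38  ⇒  ω_arm = 19/27
ω_out/ω_in = 19/27

19/27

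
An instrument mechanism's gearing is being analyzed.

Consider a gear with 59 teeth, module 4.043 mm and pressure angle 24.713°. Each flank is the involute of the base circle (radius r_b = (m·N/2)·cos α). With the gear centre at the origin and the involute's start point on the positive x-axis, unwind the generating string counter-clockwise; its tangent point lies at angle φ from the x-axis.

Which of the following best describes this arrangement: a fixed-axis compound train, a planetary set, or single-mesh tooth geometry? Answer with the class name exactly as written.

single-mesh tooth geometry

class = single-mesh tooth geometry [base-circle involute, m = 4.043, 59T]
classification: single-mesh tooth geometry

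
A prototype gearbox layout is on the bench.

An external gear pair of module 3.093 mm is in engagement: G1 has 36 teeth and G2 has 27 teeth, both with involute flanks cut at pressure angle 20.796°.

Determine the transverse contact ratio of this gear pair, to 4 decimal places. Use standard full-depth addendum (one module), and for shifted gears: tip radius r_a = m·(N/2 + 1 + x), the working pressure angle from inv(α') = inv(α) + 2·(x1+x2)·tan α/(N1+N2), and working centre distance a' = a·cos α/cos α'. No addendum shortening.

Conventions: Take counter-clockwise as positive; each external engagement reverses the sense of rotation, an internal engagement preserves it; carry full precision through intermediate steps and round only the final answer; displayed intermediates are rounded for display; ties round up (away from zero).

single-mesh involute tooth geometry (36T engaging 27T at module 3.093)
base radii: r_b1 = 52.046865, r_b2 = 39.035149
tip radii: r_a1 = 58.767000, r_a2 = 44.848500
no profile shift: α' = α, a' = a
action lengths: √(r_a1²−r_b1²) = 27.288902, √(r_a2²−r_b2²) = 22.082688
base pitch p_b = π·m·cos α = 9.083892
CR = (27.288902 + 22.082688 − 97.429500·sin 20.79600°)/9.083892 = 1.627062
contact ratio ≈ 1.6271

1.6271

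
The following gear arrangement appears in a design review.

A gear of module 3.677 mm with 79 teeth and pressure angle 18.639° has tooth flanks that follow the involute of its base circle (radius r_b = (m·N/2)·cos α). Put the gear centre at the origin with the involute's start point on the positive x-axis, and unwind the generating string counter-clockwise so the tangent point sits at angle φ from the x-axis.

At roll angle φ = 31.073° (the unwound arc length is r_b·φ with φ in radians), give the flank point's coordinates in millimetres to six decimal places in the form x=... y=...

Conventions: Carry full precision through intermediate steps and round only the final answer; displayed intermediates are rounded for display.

single-mesh involute tooth geometry (79T wheel at module 3.677)
pitch radius r_p = m·N/2 = 3.677·79/2 = 145.241500
base radius r_b = r_p·cos α = 145.241500·cos 18.639° = 137.623740
roll angle φ = 31.073° = 0.54232616 rad
x = r_b·(cos φ + φ·sin φ) = 156.398519
y = r_b·(sin φ − φ·cos φ) = 7.104381

x=156.398519 y=7.104381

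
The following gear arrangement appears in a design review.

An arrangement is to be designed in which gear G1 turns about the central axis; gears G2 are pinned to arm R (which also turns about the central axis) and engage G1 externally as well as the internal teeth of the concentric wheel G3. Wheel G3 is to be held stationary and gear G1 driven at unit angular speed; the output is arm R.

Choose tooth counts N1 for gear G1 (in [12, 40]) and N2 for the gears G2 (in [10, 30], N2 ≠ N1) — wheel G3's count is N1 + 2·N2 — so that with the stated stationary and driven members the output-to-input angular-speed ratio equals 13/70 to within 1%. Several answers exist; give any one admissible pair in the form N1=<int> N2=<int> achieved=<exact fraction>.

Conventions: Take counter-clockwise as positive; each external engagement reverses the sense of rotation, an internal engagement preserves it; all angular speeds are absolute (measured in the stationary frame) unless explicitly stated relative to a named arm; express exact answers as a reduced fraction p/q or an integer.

design class (target 13/70): planetary set
Willis with ω_ring = 0: ω_arm/ω_sun = N1/(N1+N3); set equal to 13/70  ⇒  N3/N1 = 1/(13/70) − 1 = 57/13
N3 = N1 + 2·N2  ⇒  N2/N1 = (N3/N1 − 1)/2 = (57/13 − 1)/2 = 22/13
smallest multiple with N1 ≥ 12 and N2 ≥ 10: k = 1  ⇒  N1 = 1·13 = 13, N2 = 1·22 = 22 (N1 ≤ 40, N2 ≤ 30, N2 ≠ N1 ✓), N3 = 13 + 2·22 = 57
check: N1/(N1+N3) with N1 = 13, N3 = 57 gives 13/70; |achieved − target| = 0 ≤ 13/7000 ✓

N1=13 N2=22 achieved=13/70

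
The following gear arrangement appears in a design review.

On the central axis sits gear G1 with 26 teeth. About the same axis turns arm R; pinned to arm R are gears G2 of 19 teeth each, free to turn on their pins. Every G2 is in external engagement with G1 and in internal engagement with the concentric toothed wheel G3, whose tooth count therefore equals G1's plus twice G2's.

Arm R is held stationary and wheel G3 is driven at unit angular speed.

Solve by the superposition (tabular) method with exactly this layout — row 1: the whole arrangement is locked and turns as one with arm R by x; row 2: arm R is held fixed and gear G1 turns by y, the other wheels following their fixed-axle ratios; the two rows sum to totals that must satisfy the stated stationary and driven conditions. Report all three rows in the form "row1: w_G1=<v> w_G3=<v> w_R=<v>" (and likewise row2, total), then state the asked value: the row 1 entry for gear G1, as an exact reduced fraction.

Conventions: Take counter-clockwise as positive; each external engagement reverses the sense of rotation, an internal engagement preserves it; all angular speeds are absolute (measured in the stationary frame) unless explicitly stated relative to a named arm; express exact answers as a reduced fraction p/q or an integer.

row1: w_G1=0 w_G3=0 w_R=0
row2: w_G1=-32/13 w_G3=1 w_R=0
total: w_G1=-32/13 w_G3=1 w_R=0
asked value: 0

recognized (axles ride arm R): planetary set, 26/19/64 teeth
row 1 — lock + rotate with arm: ω_sun = ω_ring = ω_arm = x
superposition row 2 [arm held]: sun y, ring −(26/64)·y, arm 0
boundary: total ω_arm = x = 0 and total ω_ring = x − (26/64)·y = 1  ⇒  y = -32/13, x = 0
row 2 ring = −(26/64)·(-32/13) = 1
totals (row 1 + row 2): sun 0 + (-32/13) = -32/13, ring 0 + 1 = 1, arm 0 + 0 = 0
asked cell (row1, sun) = 0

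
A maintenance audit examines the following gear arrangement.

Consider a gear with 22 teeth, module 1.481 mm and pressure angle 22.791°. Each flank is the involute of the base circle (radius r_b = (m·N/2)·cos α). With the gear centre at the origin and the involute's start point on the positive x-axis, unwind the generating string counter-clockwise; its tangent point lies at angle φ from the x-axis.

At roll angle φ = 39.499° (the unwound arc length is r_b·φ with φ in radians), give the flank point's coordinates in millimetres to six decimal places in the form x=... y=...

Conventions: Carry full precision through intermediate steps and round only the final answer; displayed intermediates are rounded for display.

x=18.175033 y=1.563615

topology: single-mesh involute geometry — m = 1.481, N = 22
pitch radius r_p = m·N/2 = 1.481·22/2 = 16.291000
base radius r_b = r_p·cos α = 16.291000·cos 22.791° = 15.019064
roll angle φ = 39.499° = 0.68938760 rad
x = r_b·(cos φ + φ·sin φ) = 18.175033
y = r_b·(sin φ − φ·cos φ) = 1.563615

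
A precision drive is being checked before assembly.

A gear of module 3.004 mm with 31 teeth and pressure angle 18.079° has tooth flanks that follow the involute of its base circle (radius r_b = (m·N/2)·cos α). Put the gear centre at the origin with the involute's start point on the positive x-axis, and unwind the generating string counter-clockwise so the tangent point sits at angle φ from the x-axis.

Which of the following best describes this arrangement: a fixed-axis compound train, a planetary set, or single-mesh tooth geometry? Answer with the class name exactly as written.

single-mesh tooth geometry

recognized (one wheel, involute flank): single-mesh tooth geometry, m = 3.004, N = 31
classification: single-mesh tooth geometry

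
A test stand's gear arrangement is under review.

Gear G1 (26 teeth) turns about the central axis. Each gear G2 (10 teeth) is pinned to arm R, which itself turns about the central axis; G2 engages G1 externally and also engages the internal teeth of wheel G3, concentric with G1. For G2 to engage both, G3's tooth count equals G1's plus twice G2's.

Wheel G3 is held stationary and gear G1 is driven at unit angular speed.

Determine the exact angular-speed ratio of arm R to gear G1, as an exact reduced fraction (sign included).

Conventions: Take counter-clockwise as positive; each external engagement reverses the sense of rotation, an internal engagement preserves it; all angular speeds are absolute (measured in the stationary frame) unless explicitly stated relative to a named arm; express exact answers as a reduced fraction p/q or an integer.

13/36

planetary set (26T centre, 10T on arm, 46T internal) — Willis relation
ring teeth: 26 + 2·10 = 46
26(ω_sun−ω_arm) = −46(ω_ring−ω_arm),  ω_ring = 0, ω_sun = 1
26(1−ω_arm) = −46(0−ω_arm)  ⇒  72·ω_arm = 26  ⇒  ω_arm = 13/36
ω_out/ω_in = 13/36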